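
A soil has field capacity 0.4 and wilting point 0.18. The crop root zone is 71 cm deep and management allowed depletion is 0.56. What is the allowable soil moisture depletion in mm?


SMD = (FC - PWP) * d * MAD * 10
SMD = (0.4 - 0.18) * 71 * 0.56 * 10
SMD = 0.2200 * 71 * 0.56 * 10

87.4720 mm


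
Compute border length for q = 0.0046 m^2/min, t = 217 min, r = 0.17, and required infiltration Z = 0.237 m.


L = q*t/((1+r)*Z)
L = 0.0046*217/((1+0.17)*0.237)
L = 0.9982/0.27729

3.5998 m


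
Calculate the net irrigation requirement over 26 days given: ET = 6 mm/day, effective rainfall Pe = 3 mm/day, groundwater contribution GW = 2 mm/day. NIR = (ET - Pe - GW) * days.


Daily deficit = ET - Pe - GW = 6 - 3 - 2 = 1 mm/day
NIR = 1 * 26 = 26 mm

26.0000 mm


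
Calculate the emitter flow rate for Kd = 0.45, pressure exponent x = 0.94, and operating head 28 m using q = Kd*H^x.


q = Kd * H^x = 0.45 * 28^0.94 = 0.45 * 22.926014

10.3167 L/h


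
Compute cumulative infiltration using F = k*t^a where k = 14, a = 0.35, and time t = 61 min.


F = k * t^a = 14 * 61^0.35
F = 14 * 4.215659

59.0192 mm


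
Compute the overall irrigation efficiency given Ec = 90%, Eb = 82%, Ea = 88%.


Ec = 0.9, Eb = 0.82, Ea = 0.88
E = 0.9 * 0.82 * 0.88 * 100 = 64.9440%

64.9440 %


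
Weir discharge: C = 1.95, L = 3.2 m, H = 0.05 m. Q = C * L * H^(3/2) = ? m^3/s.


Q = C * L * H^(3/2) = 1.95 * 3.2 * 0.05^1.5 = 1.95 * 3.2 * 0.011180

0.0698 m^3/s


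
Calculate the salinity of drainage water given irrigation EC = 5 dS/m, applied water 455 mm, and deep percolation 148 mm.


EC_dw = EC_iw * D_iw / D_dw
EC_dw = 5 * 455 / 148
EC_dw = 2275 / 148

15.3716 dS/m


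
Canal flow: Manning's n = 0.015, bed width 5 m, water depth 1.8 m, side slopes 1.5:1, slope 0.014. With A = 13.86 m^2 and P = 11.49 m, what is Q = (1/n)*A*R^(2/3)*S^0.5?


R = A/P = 13.86/11.49 = 1.206266
Q = (1/0.015) * 13.86 * 1.206266^(2/3) * 0.014^0.5

123.8886 m^3/s


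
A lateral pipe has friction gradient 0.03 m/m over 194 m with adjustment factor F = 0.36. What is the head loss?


hf = J * L * F = 0.03 * 194 * 0.36 = 2.0952 m

2.0952 m


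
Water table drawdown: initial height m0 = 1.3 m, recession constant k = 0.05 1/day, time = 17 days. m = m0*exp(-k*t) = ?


m = m0 * exp(-k*t)
m = 1.3 * exp(-0.05 * 17)
m = 1.3 * exp(-0.8500)

0.5556 m


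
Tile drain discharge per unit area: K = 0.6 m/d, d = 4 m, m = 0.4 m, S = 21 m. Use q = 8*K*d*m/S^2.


q = 8*K*d*m/S^2
q = 8*0.6*4*0.4/21^2
q = 7.6800 / 441

0.0174 m/d


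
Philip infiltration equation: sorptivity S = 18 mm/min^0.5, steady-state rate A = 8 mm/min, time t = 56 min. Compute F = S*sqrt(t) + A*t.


F = S*sqrt(t) + A*t
F = 18*sqrt(56) + 8*56
F = 18*7.483315 + 448

582.6997 mm


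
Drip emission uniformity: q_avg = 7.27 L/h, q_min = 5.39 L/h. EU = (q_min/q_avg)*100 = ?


EU = (q_min/q_avg)*100 = (5.39/7.27)*100 = 74.1403%

74.1403 %


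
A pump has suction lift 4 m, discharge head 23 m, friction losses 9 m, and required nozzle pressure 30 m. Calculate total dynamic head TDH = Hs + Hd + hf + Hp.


TDH = Hs + Hd + hf + Hp = 4 + 23 + 9 + 30 = 66

66 m


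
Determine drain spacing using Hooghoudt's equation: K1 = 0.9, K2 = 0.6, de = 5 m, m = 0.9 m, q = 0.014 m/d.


S^2 = 8*K2*de*m/q + 4*K1*m^2/q
S^2 = 8*0.6*5*0.9/0.014 + 4*0.9*0.9^2/0.014
S = sqrt(1751.1429)

41.8467 m


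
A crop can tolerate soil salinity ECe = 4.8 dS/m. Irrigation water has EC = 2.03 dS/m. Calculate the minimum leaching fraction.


LR = ECiw / (5*ECe - ECiw)
LR = 2.03 / (5*4.8 - 2.03)
LR = 2.03 / 21.9700

0.0924


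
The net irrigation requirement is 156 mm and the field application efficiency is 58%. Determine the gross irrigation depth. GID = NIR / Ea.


Ea = 58% = 0.58
GID = NIR / Ea = 156 / 0.58 = 268.9655 mm

268.9655 mm


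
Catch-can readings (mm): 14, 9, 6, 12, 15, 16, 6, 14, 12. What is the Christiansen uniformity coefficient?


mean = 11.555556 mm
MAD = 3.037037 mm
CU = (1 - 3.037037/11.555556)*100

73.7180 %


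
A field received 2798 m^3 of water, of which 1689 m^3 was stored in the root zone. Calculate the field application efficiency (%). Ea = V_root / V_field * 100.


Ea = V_root / V_field * 100 = 1689 / 2798 * 100 = 60.3645%

60.3645 %


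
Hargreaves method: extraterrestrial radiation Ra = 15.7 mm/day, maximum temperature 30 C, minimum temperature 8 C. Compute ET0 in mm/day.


Tmean = (Tmax + Tmin)/2 = (30 + 8)/2 = 19.0
ET0 = 0.0023 * 15.7 * (19.0 + 17.8) * sqrt(30 - 8)
ET0 = 0.0023 * 15.7 * 36.8 * 4.690416

6.2328 mm/day


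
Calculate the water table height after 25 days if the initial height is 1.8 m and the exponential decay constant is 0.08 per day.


m = m0 * exp(-k*t)
m = 1.8 * exp(-0.08 * 25)
m = 1.8 * exp(-2.0000)

0.2436 m


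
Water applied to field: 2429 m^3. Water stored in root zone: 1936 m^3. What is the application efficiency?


Ea = V_root / V_field * 100 = 1936 / 2429 * 100 = 79.7036%

79.7036 %


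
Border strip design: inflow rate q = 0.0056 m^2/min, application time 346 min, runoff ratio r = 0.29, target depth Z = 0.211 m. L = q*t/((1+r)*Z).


L = q*t/((1+r)*Z)
L = 0.0056*346/((1+0.29)*0.211)
L = 1.9376/0.27219

7.1186 m


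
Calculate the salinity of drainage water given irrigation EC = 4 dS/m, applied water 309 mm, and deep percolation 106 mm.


EC_dw = EC_iw * D_iw / D_dw
EC_dw = 4 * 309 / 106
EC_dw = 1236 / 106

11.6604 dS/m


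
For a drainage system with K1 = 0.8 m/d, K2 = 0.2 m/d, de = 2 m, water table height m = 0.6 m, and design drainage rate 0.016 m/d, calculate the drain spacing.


S^2 = 8*K2*de*m/q + 4*K1*m^2/q
S^2 = 8*0.2*2*0.6/0.016 + 4*0.8*0.6^2/0.016
S = sqrt(192.0000)

13.8564 m


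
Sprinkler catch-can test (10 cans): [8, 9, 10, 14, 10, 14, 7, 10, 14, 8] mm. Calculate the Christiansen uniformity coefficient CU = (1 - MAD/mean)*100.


mean = 10.400000 mm
MAD = 2.160000 mm
CU = (1 - 2.160000/10.400000)*100

79.2308 %


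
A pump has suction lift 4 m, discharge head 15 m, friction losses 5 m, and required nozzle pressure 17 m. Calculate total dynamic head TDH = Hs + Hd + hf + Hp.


TDH = Hs + Hd + hf + Hp = 4 + 15 + 5 + 17 = 41

41 m


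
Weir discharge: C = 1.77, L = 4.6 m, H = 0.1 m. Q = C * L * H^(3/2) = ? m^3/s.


Q = C * L * H^(3/2) = 1.77 * 4.6 * 0.1^1.5 = 1.77 * 4.6 * 0.031623

0.2575 m^3/s


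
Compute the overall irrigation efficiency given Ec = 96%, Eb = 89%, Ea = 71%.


Ec = 0.96, Eb = 0.89, Ea = 0.71
E = 0.96 * 0.89 * 0.71 * 100 = 60.6624%

60.6624 %


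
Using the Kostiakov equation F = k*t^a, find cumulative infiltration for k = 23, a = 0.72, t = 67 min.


F = k * t^a = 23 * 67^0.72
F = 23 * 20.643050

474.7901 mm


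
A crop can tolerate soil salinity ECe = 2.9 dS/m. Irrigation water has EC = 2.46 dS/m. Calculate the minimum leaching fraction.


LR = ECiw / (5*ECe - ECiw)
LR = 2.46 / (5*2.9 - 2.46)
LR = 2.46 / 12.0400

0.2043


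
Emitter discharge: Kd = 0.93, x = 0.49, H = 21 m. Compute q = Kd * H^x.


q = Kd * H^x = 0.93 * 21^0.49 = 0.93 * 4.445161

4.1340 L/h


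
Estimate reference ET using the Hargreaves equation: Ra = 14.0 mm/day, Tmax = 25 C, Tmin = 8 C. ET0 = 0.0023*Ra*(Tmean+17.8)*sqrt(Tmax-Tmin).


Tmean = (Tmax + Tmin)/2 = (25 + 8)/2 = 16.5
ET0 = 0.0023 * 14.0 * (16.5 + 17.8) * sqrt(25 - 8)
ET0 = 0.0023 * 14.0 * 34.3 * 4.123106

4.5538 mm/day


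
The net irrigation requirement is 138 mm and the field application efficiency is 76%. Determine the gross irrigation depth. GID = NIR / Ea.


Ea = 76% = 0.76
GID = NIR / Ea = 138 / 0.76 = 181.5789 mm

181.5789 mm


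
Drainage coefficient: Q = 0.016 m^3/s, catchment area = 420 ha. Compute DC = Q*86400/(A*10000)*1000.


DC = Q * 86400 / (A * 10000) * 1000
DC = 0.016 * 86400 / (420 * 10000) * 1000
DC = 1382400.0000 / 4200000

0.3291 mm/day


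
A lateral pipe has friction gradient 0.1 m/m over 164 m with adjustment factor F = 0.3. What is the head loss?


hf = J * L * F = 0.1 * 164 * 0.3 = 4.9200 m

4.9200 m


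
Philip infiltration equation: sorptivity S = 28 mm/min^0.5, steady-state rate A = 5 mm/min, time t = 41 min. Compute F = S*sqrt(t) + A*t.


F = S*sqrt(t) + A*t
F = 28*sqrt(41) + 5*41
F = 28*6.403124 + 205

384.2875 mm


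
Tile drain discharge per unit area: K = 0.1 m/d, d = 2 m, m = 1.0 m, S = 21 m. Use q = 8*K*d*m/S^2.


q = 8*K*d*m/S^2
q = 8*0.1*2*1.0/21^2
q = 1.6000 / 441

0.0036 m/d


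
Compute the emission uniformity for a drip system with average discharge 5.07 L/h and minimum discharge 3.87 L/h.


EU = (q_min/q_avg)*100 = (3.87/5.07)*100 = 76.3314%

76.3314 %


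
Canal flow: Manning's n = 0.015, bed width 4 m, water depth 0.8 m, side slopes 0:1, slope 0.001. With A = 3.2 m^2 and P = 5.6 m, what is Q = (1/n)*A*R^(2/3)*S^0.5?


R = A/P = 3.2/5.6 = 0.571429
Q = (1/0.015) * 3.2 * 0.571429^(2/3) * 0.001^0.5

4.6455 m^3/s


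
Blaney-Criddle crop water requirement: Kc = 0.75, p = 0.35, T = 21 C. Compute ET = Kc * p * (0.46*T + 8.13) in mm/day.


ET = Kc * p * (0.46*T + 8.13)
ET = 0.75 * 0.35 * (0.46*21 + 8.13)
ET = 0.75 * 0.35 * 17.7900

4.6699 mm/day


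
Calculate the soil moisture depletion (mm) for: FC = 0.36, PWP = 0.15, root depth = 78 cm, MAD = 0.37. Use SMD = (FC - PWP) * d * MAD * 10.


SMD = (FC - PWP) * d * MAD * 10
SMD = (0.36 - 0.15) * 78 * 0.37 * 10
SMD = 0.2100 * 78 * 0.37 * 10

60.6060 mm


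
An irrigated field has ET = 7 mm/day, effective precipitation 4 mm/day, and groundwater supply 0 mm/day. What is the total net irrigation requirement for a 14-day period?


Daily deficit = ET - Pe - GW = 7 - 4 - 0 = 3 mm/day
NIR = 3 * 14 = 42 mm

42.0000 mm


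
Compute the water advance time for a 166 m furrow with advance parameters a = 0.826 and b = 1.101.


t = (L/a)^(1/b)
t = (166/0.826)^(1/1.101)
t = 200.968523^(1/1.101)

123.5524 min


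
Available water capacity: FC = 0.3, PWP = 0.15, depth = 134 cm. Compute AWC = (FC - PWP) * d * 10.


AWC = (FC - PWP) * d * 10
AWC = (0.3 - 0.15) * 134 * 10
AWC = 0.1500 * 134 * 10

201.0000 mm


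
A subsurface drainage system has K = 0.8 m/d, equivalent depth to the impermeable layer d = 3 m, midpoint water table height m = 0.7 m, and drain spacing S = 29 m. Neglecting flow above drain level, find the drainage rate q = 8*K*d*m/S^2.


q = 8*K*d*m/S^2
q = 8*0.8*3*0.7/29^2
q = 13.4400 / 841

0.0160 m/d


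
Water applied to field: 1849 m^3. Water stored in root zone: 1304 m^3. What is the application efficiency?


Ea = V_root / V_field * 100 = 1304 / 1849 * 100 = 70.5246%

70.5246 %


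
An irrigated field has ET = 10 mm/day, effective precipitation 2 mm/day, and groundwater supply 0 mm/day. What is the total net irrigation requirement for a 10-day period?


Daily deficit = ET - Pe - GW = 10 - 2 - 0 = 8 mm/day
NIR = 8 * 10 = 80 mm

80.0000 mm


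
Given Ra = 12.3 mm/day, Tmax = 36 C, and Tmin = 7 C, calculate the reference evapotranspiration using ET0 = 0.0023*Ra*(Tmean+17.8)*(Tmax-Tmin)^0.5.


Tmean = (Tmax + Tmin)/2 = (36 + 7)/2 = 21.5
ET0 = 0.0023 * 12.3 * (21.5 + 17.8) * sqrt(36 - 7)
ET0 = 0.0023 * 12.3 * 39.3 * 5.385165

5.9872 mm/day


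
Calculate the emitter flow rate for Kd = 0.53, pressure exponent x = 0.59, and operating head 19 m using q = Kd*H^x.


q = Kd * H^x = 0.53 * 19^0.59 = 0.53 * 5.681521

3.0112 L/h


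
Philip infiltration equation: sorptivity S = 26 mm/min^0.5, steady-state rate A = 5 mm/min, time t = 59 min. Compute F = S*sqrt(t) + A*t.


F = S*sqrt(t) + A*t
F = 26*sqrt(59) + 5*59
F = 26*7.681146 + 295

494.7098 mm


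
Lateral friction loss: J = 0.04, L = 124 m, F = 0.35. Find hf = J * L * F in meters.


hf = J * L * F = 0.04 * 124 * 0.35 = 1.7360 m

1.7360 m


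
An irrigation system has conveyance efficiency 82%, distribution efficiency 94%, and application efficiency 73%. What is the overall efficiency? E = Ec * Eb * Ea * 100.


Ec = 0.82, Eb = 0.94, Ea = 0.73
E = 0.82 * 0.94 * 0.73 * 100 = 56.2684%

56.2684 %


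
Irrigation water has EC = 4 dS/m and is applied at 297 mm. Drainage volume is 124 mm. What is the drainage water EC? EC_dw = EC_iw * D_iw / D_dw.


EC_dw = EC_iw * D_iw / D_dw
EC_dw = 4 * 297 / 124
EC_dw = 1188 / 124

9.5806 dS/m


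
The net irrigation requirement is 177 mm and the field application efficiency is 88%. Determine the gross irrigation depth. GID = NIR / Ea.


Ea = 88% = 0.88
GID = NIR / Ea = 177 / 0.88 = 201.1364 mm

201.1364 mm


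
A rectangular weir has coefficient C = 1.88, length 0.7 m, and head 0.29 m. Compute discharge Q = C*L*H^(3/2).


Q = C * L * H^(3/2) = 1.88 * 0.7 * 0.29^1.5 = 1.88 * 0.7 * 0.156170

0.2055 m^3/s


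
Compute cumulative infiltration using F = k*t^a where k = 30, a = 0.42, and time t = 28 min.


F = k * t^a = 30 * 28^0.42
F = 30 * 4.053278

121.5983 mm


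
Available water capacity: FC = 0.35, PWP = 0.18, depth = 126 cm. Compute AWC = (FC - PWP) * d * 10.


AWC = (FC - PWP) * d * 10
AWC = (0.35 - 0.18) * 126 * 10
AWC = 0.1700 * 126 * 10

214.2000 mm


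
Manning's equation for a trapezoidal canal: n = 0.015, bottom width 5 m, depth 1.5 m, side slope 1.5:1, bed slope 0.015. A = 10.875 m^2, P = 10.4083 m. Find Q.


R = A/P = 10.875/10.4083 = 1.044839
Q = (1/0.015) * 10.875 * 1.044839^(2/3) * 0.015^0.5

91.4288 m^3/s


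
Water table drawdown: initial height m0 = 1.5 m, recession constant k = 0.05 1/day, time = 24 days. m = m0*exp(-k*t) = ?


m = m0 * exp(-k*t)
m = 1.5 * exp(-0.05 * 24)
m = 1.5 * exp(-1.2000)

0.4518 m


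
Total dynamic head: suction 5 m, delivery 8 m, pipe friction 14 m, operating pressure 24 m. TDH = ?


TDH = Hs + Hd + hf + Hp = 5 + 8 + 14 + 24 = 51

51 m


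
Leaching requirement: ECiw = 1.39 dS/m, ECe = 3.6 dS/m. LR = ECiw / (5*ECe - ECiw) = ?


LR = ECiw / (5*ECe - ECiw)
LR = 1.39 / (5*3.6 - 1.39)
LR = 1.39 / 16.6100

0.0837


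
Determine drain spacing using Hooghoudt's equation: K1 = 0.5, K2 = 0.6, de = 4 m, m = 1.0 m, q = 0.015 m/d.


S^2 = 8*K2*de*m/q + 4*K1*m^2/q
S^2 = 8*0.6*4*1.0/0.015 + 4*0.5*1.0^2/0.015
S = sqrt(1413.3333)

37.5943 m


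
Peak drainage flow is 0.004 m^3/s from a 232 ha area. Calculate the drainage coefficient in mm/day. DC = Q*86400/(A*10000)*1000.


DC = Q * 86400 / (A * 10000) * 1000
DC = 0.004 * 86400 / (232 * 10000) * 1000
DC = 345600.0000 / 2320000

0.1490 mm/day


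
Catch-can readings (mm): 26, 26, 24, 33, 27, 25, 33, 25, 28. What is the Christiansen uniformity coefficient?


mean = 27.444444 mm
MAD = 2.592593 mm
CU = (1 - 2.592593/27.444444)*100

90.5533 %


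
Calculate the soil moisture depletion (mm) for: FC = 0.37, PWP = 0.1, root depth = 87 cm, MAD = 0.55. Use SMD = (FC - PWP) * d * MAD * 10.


SMD = (FC - PWP) * d * MAD * 10
SMD = (0.37 - 0.1) * 87 * 0.55 * 10
SMD = 0.2700 * 87 * 0.55 * 10

129.1950 mm


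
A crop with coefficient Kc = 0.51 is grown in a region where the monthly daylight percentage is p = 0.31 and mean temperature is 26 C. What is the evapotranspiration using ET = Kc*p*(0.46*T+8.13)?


ET = Kc * p * (0.46*T + 8.13)
ET = 0.51 * 0.31 * (0.46*26 + 8.13)
ET = 0.51 * 0.31 * 20.0900

3.1762 mm/day


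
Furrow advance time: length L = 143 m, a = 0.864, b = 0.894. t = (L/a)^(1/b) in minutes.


t = (L/a)^(1/b)
t = (143/0.864)^(1/0.894)
t = 165.509259^(1/0.894)

303.3222 min


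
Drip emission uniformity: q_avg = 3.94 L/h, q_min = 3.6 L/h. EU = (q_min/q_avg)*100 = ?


EU = (q_min/q_avg)*100 = (3.6/3.94)*100 = 91.3706%

91.3706 %


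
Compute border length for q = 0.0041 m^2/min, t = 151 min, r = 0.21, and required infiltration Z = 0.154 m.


L = q*t/((1+r)*Z)
L = 0.0041*151/((1+0.21)*0.154)
L = 0.6191/0.18634

3.3224 m


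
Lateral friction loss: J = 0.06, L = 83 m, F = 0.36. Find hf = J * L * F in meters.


hf = J * L * F = 0.06 * 83 * 0.36 = 1.7928 m

1.7928 m


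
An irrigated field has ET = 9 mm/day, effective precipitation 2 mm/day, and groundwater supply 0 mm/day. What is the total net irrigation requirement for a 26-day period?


Daily deficit = ET - Pe - GW = 9 - 2 - 0 = 7 mm/day
NIR = 7 * 26 = 182 mm

182.0000 mm


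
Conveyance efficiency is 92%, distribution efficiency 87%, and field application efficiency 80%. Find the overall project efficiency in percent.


Ec = 0.92, Eb = 0.87, Ea = 0.8
E = 0.92 * 0.87 * 0.8 * 100 = 64.0320%

64.0320 %


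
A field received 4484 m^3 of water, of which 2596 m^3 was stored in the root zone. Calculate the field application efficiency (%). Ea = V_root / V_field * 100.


Ea = V_root / V_field * 100 = 2596 / 4484 * 100 = 57.8947%

57.8947 %


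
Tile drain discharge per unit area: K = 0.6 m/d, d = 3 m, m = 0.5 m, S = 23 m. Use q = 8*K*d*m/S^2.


q = 8*K*d*m/S^2
q = 8*0.6*3*0.5/23^2
q = 7.2000 / 529

0.0136 m/d


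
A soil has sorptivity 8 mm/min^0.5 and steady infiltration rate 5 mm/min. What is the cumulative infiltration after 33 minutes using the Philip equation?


F = S*sqrt(t) + A*t
F = 8*sqrt(33) + 5*33
F = 8*5.744563 + 165

210.9565 mm


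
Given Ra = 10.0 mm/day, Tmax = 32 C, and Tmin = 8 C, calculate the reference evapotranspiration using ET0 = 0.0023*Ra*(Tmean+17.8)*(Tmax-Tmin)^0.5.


Tmean = (Tmax + Tmin)/2 = (32 + 8)/2 = 20.0
ET0 = 0.0023 * 10.0 * (20.0 + 17.8) * sqrt(32 - 8)
ET0 = 0.0023 * 10.0 * 37.8 * 4.898979

4.2592 mm/day


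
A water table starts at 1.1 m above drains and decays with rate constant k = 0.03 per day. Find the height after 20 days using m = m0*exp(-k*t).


m = m0 * exp(-k*t)
m = 1.1 * exp(-0.03 * 20)
m = 1.1 * exp(-0.6000)

0.6037 m


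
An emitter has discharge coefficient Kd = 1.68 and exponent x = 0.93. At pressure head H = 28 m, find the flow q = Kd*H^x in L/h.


q = Kd * H^x = 1.68 * 28^0.93 = 1.68 * 22.174660

37.2534 L/h


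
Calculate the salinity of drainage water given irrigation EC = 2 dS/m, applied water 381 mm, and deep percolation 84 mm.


EC_dw = EC_iw * D_iw / D_dw
EC_dw = 2 * 381 / 84
EC_dw = 762 / 84

9.0714 dS/m


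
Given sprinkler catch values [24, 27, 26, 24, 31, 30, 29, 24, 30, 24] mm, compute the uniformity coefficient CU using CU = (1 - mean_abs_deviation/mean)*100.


mean = 26.900000 mm
MAD = 2.500000 mm
CU = (1 - 2.500000/26.900000)*100

90.7063 %


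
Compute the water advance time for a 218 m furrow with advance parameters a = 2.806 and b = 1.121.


t = (L/a)^(1/b)
t = (218/2.806)^(1/1.121)
t = 77.690663^(1/1.121)

48.5650 min


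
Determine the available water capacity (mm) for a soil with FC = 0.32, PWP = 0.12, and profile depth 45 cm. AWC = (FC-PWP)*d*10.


AWC = (FC - PWP) * d * 10
AWC = (0.32 - 0.12) * 45 * 10
AWC = 0.2000 * 45 * 10

90.0000 mm


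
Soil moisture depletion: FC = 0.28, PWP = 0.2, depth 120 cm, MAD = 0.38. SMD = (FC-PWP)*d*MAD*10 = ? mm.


SMD = (FC - PWP) * d * MAD * 10
SMD = (0.28 - 0.2) * 120 * 0.38 * 10
SMD = 0.0800 * 120 * 0.38 * 10

36.4800 mm


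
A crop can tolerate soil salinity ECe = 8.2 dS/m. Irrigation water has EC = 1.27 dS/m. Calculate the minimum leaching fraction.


LR = ECiw / (5*ECe - ECiw)
LR = 1.27 / (5*8.2 - 1.27)
LR = 1.27 / 39.7300

0.0320


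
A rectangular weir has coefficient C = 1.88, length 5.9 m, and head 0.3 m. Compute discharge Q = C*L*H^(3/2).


Q = C * L * H^(3/2) = 1.88 * 5.9 * 0.3^1.5 = 1.88 * 5.9 * 0.164317

1.8226 m^3/s


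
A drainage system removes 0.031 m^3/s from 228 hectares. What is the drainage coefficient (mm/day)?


DC = Q * 86400 / (A * 10000) * 1000
DC = 0.031 * 86400 / (228 * 10000) * 1000
DC = 2678400.0000 / 2280000

1.1747 mm/day


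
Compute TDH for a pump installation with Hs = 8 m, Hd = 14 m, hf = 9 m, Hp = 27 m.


TDH = Hs + Hd + hf + Hp = 8 + 14 + 9 + 27 = 58

58 m


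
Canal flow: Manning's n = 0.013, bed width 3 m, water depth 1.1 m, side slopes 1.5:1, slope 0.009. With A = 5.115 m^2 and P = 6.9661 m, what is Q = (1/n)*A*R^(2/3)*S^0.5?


R = A/P = 5.115/6.9661 = 0.734270
Q = (1/0.013) * 5.115 * 0.734270^(2/3) * 0.009^0.5

30.3804 m^3/s


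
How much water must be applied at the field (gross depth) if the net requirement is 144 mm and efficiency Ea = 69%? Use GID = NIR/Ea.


Ea = 69% = 0.69
GID = NIR / Ea = 144 / 0.69 = 208.6957 mm

208.6957 mm


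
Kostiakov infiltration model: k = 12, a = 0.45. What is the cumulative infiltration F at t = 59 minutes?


F = k * t^a = 12 * 59^0.45
F = 12 * 6.264457

75.1735 mm


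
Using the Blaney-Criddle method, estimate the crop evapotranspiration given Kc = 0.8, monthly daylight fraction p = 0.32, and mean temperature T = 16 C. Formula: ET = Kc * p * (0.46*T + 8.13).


ET = Kc * p * (0.46*T + 8.13)
ET = 0.8 * 0.32 * (0.46*16 + 8.13)
ET = 0.8 * 0.32 * 15.4900

3.9654 mm/day


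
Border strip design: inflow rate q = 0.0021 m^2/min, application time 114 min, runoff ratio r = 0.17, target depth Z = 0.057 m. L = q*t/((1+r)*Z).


L = q*t/((1+r)*Z)
L = 0.0021*114/((1+0.17)*0.057)
L = 0.2394/0.06669

3.5897 m


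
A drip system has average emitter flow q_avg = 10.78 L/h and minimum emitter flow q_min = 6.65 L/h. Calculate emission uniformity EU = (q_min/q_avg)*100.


EU = (q_min/q_avg)*100 = (6.65/10.78)*100 = 61.6883%

61.6883 %


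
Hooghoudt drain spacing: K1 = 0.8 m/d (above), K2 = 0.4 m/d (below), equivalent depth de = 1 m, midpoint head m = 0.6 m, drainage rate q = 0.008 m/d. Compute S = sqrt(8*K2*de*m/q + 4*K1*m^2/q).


S^2 = 8*K2*de*m/q + 4*K1*m^2/q
S^2 = 8*0.4*1*0.6/0.008 + 4*0.8*0.6^2/0.008
S = sqrt(384.0000)

19.5959 m


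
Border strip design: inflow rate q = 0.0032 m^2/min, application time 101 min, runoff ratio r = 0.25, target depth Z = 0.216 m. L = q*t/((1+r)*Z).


L = q*t/((1+r)*Z)
L = 0.0032*101/((1+0.25)*0.216)
L = 0.3232/0.27

1.1970 m


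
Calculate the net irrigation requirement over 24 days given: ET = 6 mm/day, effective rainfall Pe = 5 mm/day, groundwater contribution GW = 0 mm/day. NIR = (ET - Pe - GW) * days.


Daily deficit = ET - Pe - GW = 6 - 5 - 0 = 1 mm/day
NIR = 1 * 24 = 24 mm

24.0000 mm


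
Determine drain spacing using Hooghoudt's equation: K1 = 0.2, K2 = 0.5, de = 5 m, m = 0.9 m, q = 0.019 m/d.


S^2 = 8*K2*de*m/q + 4*K1*m^2/q
S^2 = 8*0.5*5*0.9/0.019 + 4*0.2*0.9^2/0.019
S = sqrt(981.4737)

31.3285 m


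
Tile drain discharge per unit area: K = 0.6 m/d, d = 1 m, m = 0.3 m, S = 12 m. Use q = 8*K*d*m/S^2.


q = 8*K*d*m/S^2
q = 8*0.6*1*0.3/12^2
q = 1.4400 / 144

0.0100 m/d


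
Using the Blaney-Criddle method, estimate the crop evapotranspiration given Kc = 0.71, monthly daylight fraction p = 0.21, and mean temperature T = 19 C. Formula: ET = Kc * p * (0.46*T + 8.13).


ET = Kc * p * (0.46*T + 8.13)
ET = 0.71 * 0.21 * (0.46*19 + 8.13)
ET = 0.71 * 0.21 * 16.8700

2.5153 mm/day


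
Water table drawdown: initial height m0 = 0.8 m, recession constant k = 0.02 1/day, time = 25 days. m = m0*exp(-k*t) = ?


m = m0 * exp(-k*t)
m = 0.8 * exp(-0.02 * 25)
m = 0.8 * exp(-0.5000)

0.4852 m


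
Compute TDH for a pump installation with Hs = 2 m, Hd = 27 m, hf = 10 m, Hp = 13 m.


TDH = Hs + Hd + hf + Hp = 2 + 27 + 10 + 13 = 52

52 m


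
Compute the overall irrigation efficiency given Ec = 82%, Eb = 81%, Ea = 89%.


Ec = 0.82, Eb = 0.81, Ea = 0.89
E = 0.82 * 0.81 * 0.89 * 100 = 59.1138%

59.1138 %


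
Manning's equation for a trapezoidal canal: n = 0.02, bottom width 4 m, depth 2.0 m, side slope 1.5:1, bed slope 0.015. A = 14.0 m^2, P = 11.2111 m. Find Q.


R = A/P = 14.0/11.2111 = 1.248762
Q = (1/0.02) * 14.0 * 1.248762^(2/3) * 0.015^0.5

99.4176 m^3/s


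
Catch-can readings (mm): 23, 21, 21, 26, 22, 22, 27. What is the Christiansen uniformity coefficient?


mean = 23.142857 mm
MAD = 1.918367 mm
CU = (1 - 1.918367/23.142857)*100

91.7108 %


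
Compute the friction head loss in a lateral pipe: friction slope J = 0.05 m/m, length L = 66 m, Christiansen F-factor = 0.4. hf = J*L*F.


hf = J * L * F = 0.05 * 66 * 0.4 = 1.3200 m

1.3200 m


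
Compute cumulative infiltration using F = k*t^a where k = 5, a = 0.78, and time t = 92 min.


F = k * t^a = 5 * 92^0.78
F = 5 * 34.021582

170.1079 mm


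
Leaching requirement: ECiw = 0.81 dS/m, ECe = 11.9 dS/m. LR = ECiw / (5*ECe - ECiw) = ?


LR = ECiw / (5*ECe - ECiw)
LR = 0.81 / (5*11.9 - 0.81)
LR = 0.81 / 58.6900

0.0138


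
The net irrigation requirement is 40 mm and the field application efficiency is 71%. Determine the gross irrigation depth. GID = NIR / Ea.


Ea = 71% = 0.71
GID = NIR / Ea = 40 / 0.71 = 56.3380 mm

56.3380 mm


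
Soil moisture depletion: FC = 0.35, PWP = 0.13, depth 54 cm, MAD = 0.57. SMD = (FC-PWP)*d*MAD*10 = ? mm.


SMD = (FC - PWP) * d * MAD * 10
SMD = (0.35 - 0.13) * 54 * 0.57 * 10
SMD = 0.2200 * 54 * 0.57 * 10

67.7160 mm


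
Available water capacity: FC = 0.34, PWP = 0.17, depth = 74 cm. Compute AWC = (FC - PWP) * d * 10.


AWC = (FC - PWP) * d * 10
AWC = (0.34 - 0.17) * 74 * 10
AWC = 0.1700 * 74 * 10

125.8000 mm


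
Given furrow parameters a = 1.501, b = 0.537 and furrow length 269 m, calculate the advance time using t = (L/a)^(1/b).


t = (L/a)^(1/b)
t = (269/1.501)^(1/0.537)
t = 179.213857^(1/0.537)

15711.6825 min


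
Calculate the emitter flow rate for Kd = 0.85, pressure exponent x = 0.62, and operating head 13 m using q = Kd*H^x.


q = Kd * H^x = 0.85 * 13^0.62 = 0.85 * 4.905066

4.1693 L/h


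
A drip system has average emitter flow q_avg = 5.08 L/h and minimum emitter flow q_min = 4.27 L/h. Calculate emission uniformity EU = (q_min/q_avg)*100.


EU = (q_min/q_avg)*100 = (4.27/5.08)*100 = 84.0551%

84.0551 %


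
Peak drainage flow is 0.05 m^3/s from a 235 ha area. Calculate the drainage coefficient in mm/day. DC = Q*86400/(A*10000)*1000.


DC = Q * 86400 / (A * 10000) * 1000
DC = 0.05 * 86400 / (235 * 10000) * 1000
DC = 4320000.0000 / 2350000

1.8383 mm/day


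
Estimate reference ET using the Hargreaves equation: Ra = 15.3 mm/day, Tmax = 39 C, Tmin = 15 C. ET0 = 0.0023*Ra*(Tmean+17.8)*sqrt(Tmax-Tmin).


Tmean = (Tmax + Tmin)/2 = (39 + 15)/2 = 27.0
ET0 = 0.0023 * 15.3 * (27.0 + 17.8) * sqrt(39 - 15)
ET0 = 0.0023 * 15.3 * 44.8 * 4.898979

7.7233 mm/day


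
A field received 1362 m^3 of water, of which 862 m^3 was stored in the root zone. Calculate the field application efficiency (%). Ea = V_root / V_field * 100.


Ea = V_root / V_field * 100 = 862 / 1362 * 100 = 63.2893%

63.2893 %


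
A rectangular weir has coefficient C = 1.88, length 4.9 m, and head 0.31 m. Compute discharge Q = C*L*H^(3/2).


Q = C * L * H^(3/2) = 1.88 * 4.9 * 0.31^1.5 = 1.88 * 4.9 * 0.172601

1.5900 m^3/s


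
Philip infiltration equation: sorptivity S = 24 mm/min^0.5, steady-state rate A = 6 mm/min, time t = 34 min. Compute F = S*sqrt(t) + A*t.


F = S*sqrt(t) + A*t
F = 24*sqrt(34) + 6*34
F = 24*5.830952 + 204

343.9428 mm


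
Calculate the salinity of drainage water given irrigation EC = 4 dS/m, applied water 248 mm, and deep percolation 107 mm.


EC_dw = EC_iw * D_iw / D_dw
EC_dw = 4 * 248 / 107
EC_dw = 992 / 107

9.2710 dS/m


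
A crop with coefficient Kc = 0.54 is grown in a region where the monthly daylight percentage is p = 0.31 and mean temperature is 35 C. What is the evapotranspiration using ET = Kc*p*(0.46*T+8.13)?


ET = Kc * p * (0.46*T + 8.13)
ET = 0.54 * 0.31 * (0.46*35 + 8.13)
ET = 0.54 * 0.31 * 24.2300

4.0561 mm/day


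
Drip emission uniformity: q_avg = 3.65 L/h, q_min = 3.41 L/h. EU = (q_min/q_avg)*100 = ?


EU = (q_min/q_avg)*100 = (3.41/3.65)*100 = 93.4247%

93.4247 %


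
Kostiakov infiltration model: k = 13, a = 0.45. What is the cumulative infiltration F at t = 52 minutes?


F = k * t^a = 13 * 52^0.45
F = 13 * 5.918362

76.9387 mm


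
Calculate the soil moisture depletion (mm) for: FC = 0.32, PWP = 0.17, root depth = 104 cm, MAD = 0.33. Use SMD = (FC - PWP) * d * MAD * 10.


SMD = (FC - PWP) * d * MAD * 10
SMD = (0.32 - 0.17) * 104 * 0.33 * 10
SMD = 0.1500 * 104 * 0.33 * 10

51.4800 mm


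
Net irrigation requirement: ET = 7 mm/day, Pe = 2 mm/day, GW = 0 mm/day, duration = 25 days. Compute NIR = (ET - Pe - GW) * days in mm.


Daily deficit = ET - Pe - GW = 7 - 2 - 0 = 5 mm/day
NIR = 5 * 25 = 125 mm

125.0000 mm


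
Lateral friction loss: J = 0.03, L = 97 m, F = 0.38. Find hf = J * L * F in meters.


hf = J * L * F = 0.03 * 97 * 0.38 = 1.1058 m

1.1058 m


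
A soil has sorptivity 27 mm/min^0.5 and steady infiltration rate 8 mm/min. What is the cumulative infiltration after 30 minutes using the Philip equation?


F = S*sqrt(t) + A*t
F = 27*sqrt(30) + 8*30
F = 27*5.477226 + 240

387.8851 mm


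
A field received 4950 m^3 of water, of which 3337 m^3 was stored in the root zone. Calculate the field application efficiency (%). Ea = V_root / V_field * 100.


Ea = V_root / V_field * 100 = 3337 / 4950 * 100 = 67.4141%

67.4141 %


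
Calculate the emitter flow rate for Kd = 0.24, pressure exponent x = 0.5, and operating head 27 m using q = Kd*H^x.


q = Kd * H^x = 0.24 * 27^0.5 = 0.24 * 5.196152

1.2471 L/h


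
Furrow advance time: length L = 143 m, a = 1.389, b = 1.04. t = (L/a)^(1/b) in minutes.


t = (L/a)^(1/b)
t = (143/1.389)^(1/1.04)
t = 102.951764^(1/1.04)

86.1440 min


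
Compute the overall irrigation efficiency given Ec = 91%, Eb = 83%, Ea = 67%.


Ec = 0.91, Eb = 0.83, Ea = 0.67
E = 0.91 * 0.83 * 0.67 * 100 = 50.6051%

50.6051 %


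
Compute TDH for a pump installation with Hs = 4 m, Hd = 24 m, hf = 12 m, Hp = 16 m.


TDH = Hs + Hd + hf + Hp = 4 + 24 + 12 + 16 = 56

56 m


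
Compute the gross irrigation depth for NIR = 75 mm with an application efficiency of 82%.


Ea = 82% = 0.82
GID = NIR / Ea = 75 / 0.82 = 91.4634 mm

91.4634 mm


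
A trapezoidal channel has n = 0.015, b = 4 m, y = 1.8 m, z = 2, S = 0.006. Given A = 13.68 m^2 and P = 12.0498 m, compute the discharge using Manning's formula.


R = A/P = 13.68/12.0498 = 1.135289
Q = (1/0.015) * 13.68 * 1.135289^(2/3) * 0.006^0.5

76.8791 m^3/s


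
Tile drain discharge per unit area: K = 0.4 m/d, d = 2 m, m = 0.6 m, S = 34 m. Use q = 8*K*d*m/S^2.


q = 8*K*d*m/S^2
q = 8*0.4*2*0.6/34^2
q = 3.8400 / 1156

0.0033 m/d


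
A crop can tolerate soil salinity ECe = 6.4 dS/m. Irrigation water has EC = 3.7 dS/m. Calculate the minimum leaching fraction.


LR = ECiw / (5*ECe - ECiw)
LR = 3.7 / (5*6.4 - 3.7)
LR = 3.7 / 28.3000

0.1307


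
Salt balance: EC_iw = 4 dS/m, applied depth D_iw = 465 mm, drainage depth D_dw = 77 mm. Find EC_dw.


EC_dw = EC_iw * D_iw / D_dw
EC_dw = 4 * 465 / 77
EC_dw = 1860 / 77

24.1558 dS/m


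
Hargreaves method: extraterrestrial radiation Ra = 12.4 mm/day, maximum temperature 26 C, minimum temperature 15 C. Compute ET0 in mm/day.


Tmean = (Tmax + Tmin)/2 = (26 + 15)/2 = 20.5
ET0 = 0.0023 * 12.4 * (20.5 + 17.8) * sqrt(26 - 15)
ET0 = 0.0023 * 12.4 * 38.3 * 3.316625

3.6228 mm/day


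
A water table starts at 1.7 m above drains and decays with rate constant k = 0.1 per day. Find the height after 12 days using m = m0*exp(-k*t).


m = m0 * exp(-k*t)
m = 1.7 * exp(-0.1 * 12)
m = 1.7 * exp(-1.2000)

0.5120 m


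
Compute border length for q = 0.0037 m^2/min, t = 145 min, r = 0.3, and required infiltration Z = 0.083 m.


L = q*t/((1+r)*Z)
L = 0.0037*145/((1+0.3)*0.083)
L = 0.5365/0.1079

4.9722 m


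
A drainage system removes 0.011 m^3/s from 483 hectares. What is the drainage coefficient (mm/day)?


DC = Q * 86400 / (A * 10000) * 1000
DC = 0.011 * 86400 / (483 * 10000) * 1000
DC = 950400.0000 / 4830000

0.1968 mm/day


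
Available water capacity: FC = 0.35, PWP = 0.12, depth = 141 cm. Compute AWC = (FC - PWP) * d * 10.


AWC = (FC - PWP) * d * 10
AWC = (0.35 - 0.12) * 141 * 10
AWC = 0.2300 * 141 * 10

324.3000 mm


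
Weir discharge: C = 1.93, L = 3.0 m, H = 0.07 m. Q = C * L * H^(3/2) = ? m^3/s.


Q = C * L * H^(3/2) = 1.93 * 3.0 * 0.07^1.5 = 1.93 * 3.0 * 0.018520

0.1072 m^3/s


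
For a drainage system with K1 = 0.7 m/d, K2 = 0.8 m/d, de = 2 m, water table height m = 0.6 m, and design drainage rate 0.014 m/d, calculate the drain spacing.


S^2 = 8*K2*de*m/q + 4*K1*m^2/q
S^2 = 8*0.8*2*0.6/0.014 + 4*0.7*0.6^2/0.014
S = sqrt(620.5714)

24.9113 m


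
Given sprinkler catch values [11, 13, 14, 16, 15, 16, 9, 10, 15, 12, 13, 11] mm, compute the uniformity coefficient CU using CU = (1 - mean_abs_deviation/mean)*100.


mean = 12.916667 mm
MAD = 1.930556 mm
CU = (1 - 1.930556/12.916667)*100

85.0538 %


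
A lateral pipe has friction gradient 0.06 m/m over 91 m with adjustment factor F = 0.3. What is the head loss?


hf = J * L * F = 0.06 * 91 * 0.3 = 1.6380 m

1.6380 m


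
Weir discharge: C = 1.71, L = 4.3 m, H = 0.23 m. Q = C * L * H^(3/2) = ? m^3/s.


Q = C * L * H^(3/2) = 1.71 * 4.3 * 0.23^1.5 = 1.71 * 4.3 * 0.110304

0.8111 m^3/s


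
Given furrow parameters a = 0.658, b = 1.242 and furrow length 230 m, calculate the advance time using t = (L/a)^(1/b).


t = (L/a)^(1/b)
t = (230/0.658)^(1/1.242)
t = 349.544073^(1/1.242)

111.6627 min


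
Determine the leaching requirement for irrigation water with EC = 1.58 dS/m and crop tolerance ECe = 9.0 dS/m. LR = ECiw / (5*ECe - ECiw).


LR = ECiw / (5*ECe - ECiw)
LR = 1.58 / (5*9.0 - 1.58)
LR = 1.58 / 43.4200

0.0364


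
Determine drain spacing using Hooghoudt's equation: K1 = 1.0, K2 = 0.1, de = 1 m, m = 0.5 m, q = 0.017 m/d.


S^2 = 8*K2*de*m/q + 4*K1*m^2/q
S^2 = 8*0.1*1*0.5/0.017 + 4*1.0*0.5^2/0.017
S = sqrt(82.3529)

9.0748 m


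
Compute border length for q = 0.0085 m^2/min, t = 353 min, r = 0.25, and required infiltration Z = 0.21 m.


L = q*t/((1+r)*Z)
L = 0.0085*353/((1+0.25)*0.21)
L = 3.0005/0.2625

11.4305 m


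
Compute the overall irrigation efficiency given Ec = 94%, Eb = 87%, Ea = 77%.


Ec = 0.94, Eb = 0.87, Ea = 0.77
E = 0.94 * 0.87 * 0.77 * 100 = 62.9706%

62.9706 %


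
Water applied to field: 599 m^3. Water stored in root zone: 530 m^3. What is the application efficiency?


Ea = V_root / V_field * 100 = 530 / 599 * 100 = 88.4808%

88.4808 %


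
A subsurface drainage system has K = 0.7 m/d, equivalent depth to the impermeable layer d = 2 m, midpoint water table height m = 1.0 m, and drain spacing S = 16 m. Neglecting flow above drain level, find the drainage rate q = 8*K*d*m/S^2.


q = 8*K*d*m/S^2
q = 8*0.7*2*1.0/16^2
q = 11.2000 / 256

0.0437 m/d


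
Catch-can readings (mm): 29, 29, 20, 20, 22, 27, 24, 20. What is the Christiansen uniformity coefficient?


mean = 23.875000 mm
MAD = 3.375000 mm
CU = (1 - 3.375000/23.875000)*100

85.8639 %


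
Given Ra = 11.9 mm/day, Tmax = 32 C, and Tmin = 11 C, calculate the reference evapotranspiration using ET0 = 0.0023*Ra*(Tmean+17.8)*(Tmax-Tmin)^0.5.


Tmean = (Tmax + Tmin)/2 = (32 + 11)/2 = 21.5
ET0 = 0.0023 * 11.9 * (21.5 + 17.8) * sqrt(32 - 11)
ET0 = 0.0023 * 11.9 * 39.3 * 4.582576

4.9292 mm/day


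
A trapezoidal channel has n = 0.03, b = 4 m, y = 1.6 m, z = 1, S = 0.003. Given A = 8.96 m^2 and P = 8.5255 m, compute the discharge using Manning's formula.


R = A/P = 8.96/8.5255 = 1.050965
Q = (1/0.03) * 8.96 * 1.050965^(2/3) * 0.003^0.5

16.9098 m^3/s


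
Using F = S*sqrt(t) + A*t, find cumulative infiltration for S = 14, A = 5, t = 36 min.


F = S*sqrt(t) + A*t
F = 14*sqrt(36) + 5*36
F = 14*6.000000 + 180

264.0000 mm


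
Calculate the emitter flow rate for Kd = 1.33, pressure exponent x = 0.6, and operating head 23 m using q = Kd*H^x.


q = Kd * H^x = 1.33 * 23^0.6 = 1.33 * 6.562007

8.7275 L/h


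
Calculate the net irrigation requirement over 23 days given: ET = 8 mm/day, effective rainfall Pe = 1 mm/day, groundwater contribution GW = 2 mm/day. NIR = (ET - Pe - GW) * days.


Daily deficit = ET - Pe - GW = 8 - 1 - 2 = 5 mm/day
NIR = 5 * 23 = 115 mm

115.0000 mm


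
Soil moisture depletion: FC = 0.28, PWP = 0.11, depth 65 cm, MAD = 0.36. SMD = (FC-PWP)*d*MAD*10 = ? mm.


SMD = (FC - PWP) * d * MAD * 10
SMD = (0.28 - 0.11) * 65 * 0.36 * 10
SMD = 0.1700 * 65 * 0.36 * 10

39.7800 mm


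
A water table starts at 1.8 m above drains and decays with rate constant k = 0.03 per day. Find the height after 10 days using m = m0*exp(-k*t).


m = m0 * exp(-k*t)
m = 1.8 * exp(-0.03 * 10)
m = 1.8 * exp(-0.3000)

1.3335 m


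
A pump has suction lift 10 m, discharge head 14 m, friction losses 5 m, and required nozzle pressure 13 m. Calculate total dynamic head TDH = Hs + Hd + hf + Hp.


TDH = Hs + Hd + hf + Hp = 10 + 14 + 5 + 13 = 42

42 m


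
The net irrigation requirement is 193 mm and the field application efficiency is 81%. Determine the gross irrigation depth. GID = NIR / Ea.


Ea = 81% = 0.81
GID = NIR / Ea = 193 / 0.81 = 238.2716 mm

238.2716 mm


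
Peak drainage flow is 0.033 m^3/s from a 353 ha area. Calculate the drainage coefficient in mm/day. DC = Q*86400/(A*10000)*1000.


DC = Q * 86400 / (A * 10000) * 1000
DC = 0.033 * 86400 / (353 * 10000) * 1000
DC = 2851200.0000 / 3530000

0.8077 mm/day


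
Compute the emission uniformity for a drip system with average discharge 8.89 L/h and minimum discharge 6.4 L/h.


EU = (q_min/q_avg)*100 = (6.4/8.89)*100 = 71.9910%

71.9910 %


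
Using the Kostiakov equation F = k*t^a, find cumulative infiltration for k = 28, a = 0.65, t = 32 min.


F = k * t^a = 28 * 32^0.65
F = 28 * 9.513657

266.3824 mm


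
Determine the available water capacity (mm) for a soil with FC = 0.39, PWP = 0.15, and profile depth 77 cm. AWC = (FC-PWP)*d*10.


AWC = (FC - PWP) * d * 10
AWC = (0.39 - 0.15) * 77 * 10
AWC = 0.2400 * 77 * 10

184.8000 mm


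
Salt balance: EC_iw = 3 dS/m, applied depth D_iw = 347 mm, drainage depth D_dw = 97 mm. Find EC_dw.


EC_dw = EC_iw * D_iw / D_dw
EC_dw = 3 * 347 / 97
EC_dw = 1041 / 97

10.7320 dS/m


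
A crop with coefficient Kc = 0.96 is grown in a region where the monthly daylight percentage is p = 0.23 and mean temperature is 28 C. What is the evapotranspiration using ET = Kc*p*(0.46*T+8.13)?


ET = Kc * p * (0.46*T + 8.13)
ET = 0.96 * 0.23 * (0.46*28 + 8.13)
ET = 0.96 * 0.23 * 21.0100

4.6390 mm/day


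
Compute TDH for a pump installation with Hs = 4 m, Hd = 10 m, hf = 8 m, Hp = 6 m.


TDH = Hs + Hd + hf + Hp = 4 + 10 + 8 + 6 = 28

28 m


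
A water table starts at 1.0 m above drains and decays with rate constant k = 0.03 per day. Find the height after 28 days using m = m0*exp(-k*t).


m = m0 * exp(-k*t)
m = 1.0 * exp(-0.03 * 28)
m = 1.0 * exp(-0.8400)

0.4317 m


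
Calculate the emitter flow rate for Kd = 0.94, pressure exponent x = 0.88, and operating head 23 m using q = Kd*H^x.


q = Kd * H^x = 0.94 * 23^0.88 = 0.94 * 15.787759

14.8405 L/h


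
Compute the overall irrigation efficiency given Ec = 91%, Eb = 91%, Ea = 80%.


Ec = 0.91, Eb = 0.91, Ea = 0.8
E = 0.91 * 0.91 * 0.8 * 100 = 66.2480%

66.2480 %


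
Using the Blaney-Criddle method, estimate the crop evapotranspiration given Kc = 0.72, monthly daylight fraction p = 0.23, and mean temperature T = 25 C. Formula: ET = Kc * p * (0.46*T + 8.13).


ET = Kc * p * (0.46*T + 8.13)
ET = 0.72 * 0.23 * (0.46*25 + 8.13)
ET = 0.72 * 0.23 * 19.6300

3.2507 mm/day


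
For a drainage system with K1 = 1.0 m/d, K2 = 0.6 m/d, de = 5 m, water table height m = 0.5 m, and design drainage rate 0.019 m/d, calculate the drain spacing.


S^2 = 8*K2*de*m/q + 4*K1*m^2/q
S^2 = 8*0.6*5*0.5/0.019 + 4*1.0*0.5^2/0.019
S = sqrt(684.2105)

26.1574 m


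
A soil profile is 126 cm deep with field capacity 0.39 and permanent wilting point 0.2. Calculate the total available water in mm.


AWC = (FC - PWP) * d * 10
AWC = (0.39 - 0.2) * 126 * 10
AWC = 0.1900 * 126 * 10

239.4000 mm


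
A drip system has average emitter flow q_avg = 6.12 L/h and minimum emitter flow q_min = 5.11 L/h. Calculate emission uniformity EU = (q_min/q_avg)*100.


EU = (q_min/q_avg)*100 = (5.11/6.12)*100 = 83.4967%

83.4967 %
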